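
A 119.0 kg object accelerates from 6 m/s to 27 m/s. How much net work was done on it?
W = ΔKE = ½m(v₂² − v₁²) = ½(119.0)(27² − 6²) = 41233.5 J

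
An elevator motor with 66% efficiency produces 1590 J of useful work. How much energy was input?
W_in = W_out/η = 1590/0.66 = 2409 J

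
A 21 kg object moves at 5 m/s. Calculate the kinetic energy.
KE = ½mv² = ½(21)(5)² = 262.5 J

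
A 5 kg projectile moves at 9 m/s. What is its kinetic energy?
KE = ½mv² = ½(5)(9)² = 202.5 J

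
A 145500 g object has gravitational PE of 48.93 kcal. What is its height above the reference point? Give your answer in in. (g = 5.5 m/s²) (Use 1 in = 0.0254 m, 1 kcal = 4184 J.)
Convert to SI: m = 145.5 kg, PE = 204723 J
h = PE/(mg) = 204723/(145.5·5.5) = 255.824 m = 10070 in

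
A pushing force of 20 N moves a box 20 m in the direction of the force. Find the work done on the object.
W = F·d = (20)(20) = 400.0 J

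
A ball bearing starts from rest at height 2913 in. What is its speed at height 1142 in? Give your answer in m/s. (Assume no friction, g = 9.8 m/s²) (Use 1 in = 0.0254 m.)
Convert to SI: h₁−h₂ = 44.9834 m
mgh₁ = mgh₂ + ½mv² ⇒ v = √(2g(h₁−h₂)) = √(2·9.8·44.9834) = 29.69 m/s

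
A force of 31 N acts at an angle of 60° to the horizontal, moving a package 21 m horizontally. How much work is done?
W = F·d·cosθ = (31)(21)cos(60°) = 325.5 J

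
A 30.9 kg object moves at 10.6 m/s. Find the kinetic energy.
KE = ½mv² = ½(30.9)(10.6)² = 1736 J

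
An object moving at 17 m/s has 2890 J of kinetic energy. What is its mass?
m = 2·KE/v² = 2·2890/(17)² = 20.0 kg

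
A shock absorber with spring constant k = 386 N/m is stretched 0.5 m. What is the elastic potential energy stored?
PE = ½kx² = ½(386)(0.5)² = 48.25 J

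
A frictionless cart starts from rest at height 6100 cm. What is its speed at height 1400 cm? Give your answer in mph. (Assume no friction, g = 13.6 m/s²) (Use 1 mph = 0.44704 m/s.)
Convert to SI: h₁−h₂ = 47.0 m
mgh₁ = mgh₂ + ½mv² ⇒ v = √(2g(h₁−h₂)) = √(2·13.6·47.0) = 35.7547 m/s = 79.98 mph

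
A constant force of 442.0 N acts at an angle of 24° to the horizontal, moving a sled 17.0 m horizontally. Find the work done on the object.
W = F·d·cosθ = (442.0)(17.0)cos(24°) = 6864 J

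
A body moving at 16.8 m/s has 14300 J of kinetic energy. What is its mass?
m = 2·KE/v² = 2·14300/(16.8)² = 101.3 kg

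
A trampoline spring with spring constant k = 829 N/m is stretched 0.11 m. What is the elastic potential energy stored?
PE = ½kx² = ½(829)(0.11)² = 5.015 J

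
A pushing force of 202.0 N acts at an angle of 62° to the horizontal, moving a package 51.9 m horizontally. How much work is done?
W = F·d·cosθ = (202.0)(51.9)cos(62°) = 4922 J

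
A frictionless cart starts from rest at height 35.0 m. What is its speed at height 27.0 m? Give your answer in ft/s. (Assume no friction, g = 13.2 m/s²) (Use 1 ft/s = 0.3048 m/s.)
mgh₁ = mgh₂ + ½mv² ⇒ v = √(2g(h₁−h₂)) = √(2·13.2·8.0) = 14.5327 m/s = 47.68 ft/s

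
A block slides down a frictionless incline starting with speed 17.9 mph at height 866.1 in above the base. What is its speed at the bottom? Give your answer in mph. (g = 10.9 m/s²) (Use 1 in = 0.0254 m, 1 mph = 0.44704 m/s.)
Convert to SI: v₀ = 8.00202 m/s, h = 21.9989 m
½mv₀² + mgh = ½mv² ⇒ v = √(v₀² + 2gh) = √(8.00202² + 2·10.9·21.9989) = 23.3154 m/s = 52.16 mph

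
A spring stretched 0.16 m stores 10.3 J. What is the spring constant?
k = 2·PE/x² = 2·10.3/(0.16)² = 804.7 N/m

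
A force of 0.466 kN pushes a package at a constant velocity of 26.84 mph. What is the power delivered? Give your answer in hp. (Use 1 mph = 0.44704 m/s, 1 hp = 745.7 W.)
Convert to SI: F = 466.0 N, v = 11.9986 m/s
P = Fv = (466.0)(11.9986) = 5591.33 W = 7.498 hp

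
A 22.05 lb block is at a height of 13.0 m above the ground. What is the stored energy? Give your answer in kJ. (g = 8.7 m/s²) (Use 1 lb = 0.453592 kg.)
Convert to SI: m = 10.0017 kg, h = 13.0 m
PE = mgh = (10.0017)(8.7)(13.0) = 1131.19 J = 1.131 kJ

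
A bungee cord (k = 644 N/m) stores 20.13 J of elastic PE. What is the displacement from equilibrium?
x = √(2·PE/k) = √(2·20.13/644) = 0.25 m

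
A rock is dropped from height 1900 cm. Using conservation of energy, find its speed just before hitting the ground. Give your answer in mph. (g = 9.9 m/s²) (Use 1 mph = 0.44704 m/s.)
Convert to SI: h = 19.0 m
mgh = ½mv² ⇒ v = √(2gh) = √(2·9.9·19.0) = 19.3959 m/s = 43.39 mph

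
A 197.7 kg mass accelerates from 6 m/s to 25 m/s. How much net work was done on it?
W = ΔKE = ½m(v₂² − v₁²) = ½(197.7)(25² − 6²) = 58222.65 J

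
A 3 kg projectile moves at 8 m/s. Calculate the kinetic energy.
KE = ½mv² = ½(3)(8)² = 96.0 J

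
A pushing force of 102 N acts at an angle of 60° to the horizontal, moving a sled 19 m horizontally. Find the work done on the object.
W = F·d·cosθ = (102)(19)cos(60°) = 969.0 J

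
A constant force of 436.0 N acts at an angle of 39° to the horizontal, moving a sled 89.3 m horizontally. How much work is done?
W = F·d·cosθ = (436.0)(89.3)cos(39°) = 30260 J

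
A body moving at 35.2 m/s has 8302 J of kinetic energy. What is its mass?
m = 2·KE/v² = 2·8302/(35.2)² = 13.4 kg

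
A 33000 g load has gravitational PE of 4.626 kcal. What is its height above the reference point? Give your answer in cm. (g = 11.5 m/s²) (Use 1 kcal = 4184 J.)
Convert to SI: m = 33.0 kg, PE = 19355.2 J
h = PE/(mg) = 19355.2/(33.0·11.5) = 51.0018 m = 5100 cm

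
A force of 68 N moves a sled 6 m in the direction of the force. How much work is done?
W = F·d = (68)(6) = 408.0 J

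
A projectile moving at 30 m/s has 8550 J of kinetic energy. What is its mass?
m = 2·KE/v² = 2·8550/(30)² = 19.0 kg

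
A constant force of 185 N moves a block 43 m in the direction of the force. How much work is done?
W = F·d = (185)(43) = 7955 J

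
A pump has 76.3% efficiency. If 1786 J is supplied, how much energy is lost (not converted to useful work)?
W_lost = W_in(1 − η) = 1786·(1 − 0.763) = 423.3 J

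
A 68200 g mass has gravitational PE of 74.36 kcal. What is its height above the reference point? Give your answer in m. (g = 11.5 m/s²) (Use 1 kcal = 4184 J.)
Convert to SI: m = 68.2 kg, PE = 311122 J
h = PE/(mg) = 311122/(68.2·11.5) = 396.7 m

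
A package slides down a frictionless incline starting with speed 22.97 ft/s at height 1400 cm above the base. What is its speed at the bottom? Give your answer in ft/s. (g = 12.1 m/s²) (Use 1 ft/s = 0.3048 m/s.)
Convert to SI: v₀ = 7.00126 m/s, h = 14.0 m
½mv₀² + mgh = ½mv² ⇒ v = √(v₀² + 2gh) = √(7.00126² + 2·12.1·14.0) = 19.6931 m/s = 64.61 ft/s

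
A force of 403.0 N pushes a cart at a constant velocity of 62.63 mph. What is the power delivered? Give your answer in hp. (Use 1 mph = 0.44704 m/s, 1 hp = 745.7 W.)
Convert to SI: F = 403.0 N, v = 27.9981 m/s
P = Fv = (403.0)(27.9981) = 11283.2 W = 15.13 hp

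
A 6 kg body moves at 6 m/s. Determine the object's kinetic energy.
KE = ½mv² = ½(6)(6)² = 108.0 J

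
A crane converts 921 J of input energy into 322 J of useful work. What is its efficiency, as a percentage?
η = W_out/W_in = 322/921 = 34.96%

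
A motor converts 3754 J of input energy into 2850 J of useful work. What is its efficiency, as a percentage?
η = W_out/W_in = 2850/3754 = 75.92%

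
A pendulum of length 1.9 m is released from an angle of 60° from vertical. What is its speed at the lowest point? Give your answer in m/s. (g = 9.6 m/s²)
h = L(1 − cosθ) = 1.9(1 − cos60°) = 0.95 m
v = √(2gh) = √(2·9.6·0.95) = 4.271 m/s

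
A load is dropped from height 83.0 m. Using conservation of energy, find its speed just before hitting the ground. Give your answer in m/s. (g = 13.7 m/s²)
mgh = ½mv² ⇒ v = √(2gh) = √(2·13.7·83.0) = 47.69 m/s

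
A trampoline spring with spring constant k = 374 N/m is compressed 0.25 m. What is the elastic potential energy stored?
PE = ½kx² = ½(374)(0.25)² = 11.69 J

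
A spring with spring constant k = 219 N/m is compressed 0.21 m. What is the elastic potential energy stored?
PE = ½kx² = ½(219)(0.21)² = 4.829 J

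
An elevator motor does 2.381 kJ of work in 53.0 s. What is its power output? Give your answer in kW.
Convert to SI: W = 2381.0 J, t = 53.0 s
P = W/t = 2381.0/53.0 = 44.9245 W = 0.04492 kW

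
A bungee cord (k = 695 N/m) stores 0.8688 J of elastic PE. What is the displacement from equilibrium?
x = √(2·PE/k) = √(2·0.8688/695) = 0.05 m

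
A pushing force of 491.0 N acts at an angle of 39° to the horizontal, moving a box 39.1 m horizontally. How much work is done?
W = F·d·cosθ = (491.0)(39.1)cos(39°) = 14920 J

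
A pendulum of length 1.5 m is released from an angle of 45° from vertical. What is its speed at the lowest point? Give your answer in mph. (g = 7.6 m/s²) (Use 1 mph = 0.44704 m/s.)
h = L(1 − cosθ) = 1.5(1 − cos45°) = 0.43934 m
v = √(2gh) = √(2·7.6·0.43934) = 2.58418 m/s = 5.781 mph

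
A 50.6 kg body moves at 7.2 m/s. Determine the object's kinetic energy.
KE = ½mv² = ½(50.6)(7.2)² = 1312 J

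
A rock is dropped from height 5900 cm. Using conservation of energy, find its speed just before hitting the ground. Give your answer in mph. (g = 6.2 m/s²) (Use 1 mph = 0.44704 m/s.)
Convert to SI: h = 59.0 m
mgh = ½mv² ⇒ v = √(2gh) = √(2·6.2·59.0) = 27.0481 m/s = 60.5 mph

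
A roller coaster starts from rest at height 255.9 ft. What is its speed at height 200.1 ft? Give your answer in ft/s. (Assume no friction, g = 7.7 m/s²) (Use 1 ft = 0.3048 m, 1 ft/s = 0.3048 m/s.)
Convert to SI: h₁−h₂ = 17.0078 m
mgh₁ = mgh₂ + ½mv² ⇒ v = √(2g(h₁−h₂)) = √(2·7.7·17.0078) = 16.184 m/s = 53.1 ft/s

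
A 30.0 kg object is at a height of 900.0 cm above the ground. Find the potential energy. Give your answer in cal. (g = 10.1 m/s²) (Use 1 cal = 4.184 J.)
Convert to SI: m = 30.0 kg, h = 9.0 m
PE = mgh = (30.0)(10.1)(9.0) = 2727.0 J = 651.8 cal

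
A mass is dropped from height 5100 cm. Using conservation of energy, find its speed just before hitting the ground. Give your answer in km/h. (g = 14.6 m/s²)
Convert to SI: h = 51.0 m
mgh = ½mv² ⇒ v = √(2gh) = √(2·14.6·51.0) = 38.5902 m/s = 138.9 km/h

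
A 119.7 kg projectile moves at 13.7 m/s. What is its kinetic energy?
KE = ½mv² = ½(119.7)(13.7)² = 11230 J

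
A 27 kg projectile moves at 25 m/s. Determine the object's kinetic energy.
KE = ½mv² = ½(27)(25)² = 8437.5 J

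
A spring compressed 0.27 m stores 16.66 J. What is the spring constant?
k = 2·PE/x² = 2·16.66/(0.27)² = 457.1 N/m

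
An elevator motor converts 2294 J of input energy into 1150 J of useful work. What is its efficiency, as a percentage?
η = W_out/W_in = 1150/2294 = 50.13%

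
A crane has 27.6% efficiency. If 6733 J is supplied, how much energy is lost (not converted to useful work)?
W_lost = W_in(1 − η) = 6733·(1 − 0.276) = 4875 J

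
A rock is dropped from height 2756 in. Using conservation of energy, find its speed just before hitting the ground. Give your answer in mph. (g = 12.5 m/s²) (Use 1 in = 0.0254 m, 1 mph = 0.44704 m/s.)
Convert to SI: h = 70.0024 m
mgh = ½mv² ⇒ v = √(2gh) = √(2·12.5·70.0024) = 41.8337 m/s = 93.58 mph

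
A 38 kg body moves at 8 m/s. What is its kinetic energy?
KE = ½mv² = ½(38)(8)² = 1216.0 J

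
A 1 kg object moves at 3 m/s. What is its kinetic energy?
KE = ½mv² = ½(1)(3)² = 4.5 J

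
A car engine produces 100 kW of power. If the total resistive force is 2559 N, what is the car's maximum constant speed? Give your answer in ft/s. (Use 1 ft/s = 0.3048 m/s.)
P = Fv ⇒ v = P/F = 100000 W/2559.0 N = 39.0778 m/s = 128.2 ft/s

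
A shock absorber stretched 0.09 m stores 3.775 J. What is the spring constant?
k = 2·PE/x² = 2·3.775/(0.09)² = 932.1 N/m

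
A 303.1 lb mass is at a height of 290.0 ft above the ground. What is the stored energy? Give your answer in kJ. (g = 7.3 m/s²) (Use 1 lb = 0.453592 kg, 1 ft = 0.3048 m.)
Convert to SI: m = 137.484 kg, h = 88.392 m
PE = mgh = (137.484)(7.3)(88.392) = 88713.0 J = 88.71 kJ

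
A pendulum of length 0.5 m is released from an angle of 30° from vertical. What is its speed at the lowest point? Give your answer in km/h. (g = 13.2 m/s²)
h = L(1 − cosθ) = 0.5(1 − cos30°) = 0.0669873 m
v = √(2gh) = √(2·13.2·0.0669873) = 1.32984 m/s = 4.787 km/h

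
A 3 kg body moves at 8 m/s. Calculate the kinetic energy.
KE = ½mv² = ½(3)(8)² = 96.0 J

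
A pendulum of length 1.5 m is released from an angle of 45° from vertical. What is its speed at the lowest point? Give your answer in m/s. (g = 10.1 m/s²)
h = L(1 − cosθ) = 1.5(1 − cos45°) = 0.43934 m
v = √(2gh) = √(2·10.1·0.43934) = 2.979 m/s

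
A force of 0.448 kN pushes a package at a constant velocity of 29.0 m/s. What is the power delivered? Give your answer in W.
Convert to SI: F = 448.0 N, v = 29.0 m/s
P = Fv = (448.0)(29.0) = 12990 W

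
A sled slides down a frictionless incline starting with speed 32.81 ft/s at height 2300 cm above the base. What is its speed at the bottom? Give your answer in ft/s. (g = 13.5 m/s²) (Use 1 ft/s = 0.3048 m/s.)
Convert to SI: v₀ = 10.0005 m/s, h = 23.0 m
½mv₀² + mgh = ½mv² ⇒ v = √(v₀² + 2gh) = √(10.0005² + 2·13.5·23.0) = 26.8516 m/s = 88.1 ft/s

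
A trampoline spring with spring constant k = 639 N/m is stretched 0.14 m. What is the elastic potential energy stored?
PE = ½kx² = ½(639)(0.14)² = 6.262 J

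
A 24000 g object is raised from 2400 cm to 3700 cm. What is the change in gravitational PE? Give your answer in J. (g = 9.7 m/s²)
Convert to SI: m = 24.0 kg, Δh = 13.0 m
ΔPE = mgΔh = (24.0)(9.7)(13.0) = 3026 J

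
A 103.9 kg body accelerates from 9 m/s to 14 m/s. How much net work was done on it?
W = ΔKE = ½m(v₂² − v₁²) = ½(103.9)(14² − 9²) = 5974.25 J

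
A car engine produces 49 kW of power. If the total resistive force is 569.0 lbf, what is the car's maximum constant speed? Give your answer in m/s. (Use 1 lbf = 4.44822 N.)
Convert to SI: F = 2531.04 N
P = Fv ⇒ v = P/F = 49000 W/2531.04 N = 19.36 m/s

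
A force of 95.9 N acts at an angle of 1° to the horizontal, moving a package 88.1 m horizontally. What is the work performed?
W = F·d·cosθ = (95.9)(88.1)cos(1°) = 8448 J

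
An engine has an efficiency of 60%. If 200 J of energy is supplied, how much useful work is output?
W_out = η·W_in = 0.6·200 = 120.0 J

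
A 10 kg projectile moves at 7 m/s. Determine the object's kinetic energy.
KE = ½mv² = ½(10)(7)² = 245.0 J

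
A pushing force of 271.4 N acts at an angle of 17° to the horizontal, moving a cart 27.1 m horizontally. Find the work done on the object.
W = F·d·cosθ = (271.4)(27.1)cos(17°) = 7034 J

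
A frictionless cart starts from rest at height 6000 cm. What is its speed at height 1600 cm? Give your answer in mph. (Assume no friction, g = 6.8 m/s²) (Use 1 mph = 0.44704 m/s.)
Convert to SI: h₁−h₂ = 44.0 m
mgh₁ = mgh₂ + ½mv² ⇒ v = √(2g(h₁−h₂)) = √(2·6.8·44.0) = 24.4622 m/s = 54.72 mph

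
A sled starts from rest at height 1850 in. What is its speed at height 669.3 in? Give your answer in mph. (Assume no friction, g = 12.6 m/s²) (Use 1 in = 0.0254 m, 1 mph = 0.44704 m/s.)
Convert to SI: h₁−h₂ = 29.9898 m
mgh₁ = mgh₂ + ½mv² ⇒ v = √(2g(h₁−h₂)) = √(2·12.6·29.9898) = 27.4908 m/s = 61.5 mph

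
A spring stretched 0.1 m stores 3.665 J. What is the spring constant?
k = 2·PE/x² = 2·3.665/(0.1)² = 733.0 N/m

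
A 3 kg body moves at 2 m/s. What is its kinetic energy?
KE = ½mv² = ½(3)(2)² = 6.0 J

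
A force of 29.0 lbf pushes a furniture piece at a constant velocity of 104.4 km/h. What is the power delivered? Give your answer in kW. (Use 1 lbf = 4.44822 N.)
Convert to SI: F = 128.998 N, v = 29.0 m/s
P = Fv = (128.998)(29.0) = 3740.95 W = 3.741 kW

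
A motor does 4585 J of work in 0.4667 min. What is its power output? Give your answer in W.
Convert to SI: W = 4585.0 J, t = 28.002 s
P = W/t = 4585.0/28.002 = 163.7 W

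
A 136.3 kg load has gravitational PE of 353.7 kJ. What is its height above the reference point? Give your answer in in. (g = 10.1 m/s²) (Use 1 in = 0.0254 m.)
Convert to SI: m = 136.3 kg, PE = 353700 J
h = PE/(mg) = 353700/(136.3·10.1) = 256.932 m = 10120 in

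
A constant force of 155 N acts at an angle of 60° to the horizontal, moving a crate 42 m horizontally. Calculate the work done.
W = F·d·cosθ = (155)(42)cos(60°) = 3255 J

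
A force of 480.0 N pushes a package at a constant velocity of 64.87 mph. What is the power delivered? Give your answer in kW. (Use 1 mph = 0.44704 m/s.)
Convert to SI: F = 480.0 N, v = 28.9995 m/s
P = Fv = (480.0)(28.9995) = 13919.8 W = 13.92 kW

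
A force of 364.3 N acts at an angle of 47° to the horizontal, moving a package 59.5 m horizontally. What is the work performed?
W = F·d·cosθ = (364.3)(59.5)cos(47°) = 14780 J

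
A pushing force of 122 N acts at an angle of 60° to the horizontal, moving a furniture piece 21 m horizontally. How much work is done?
W = F·d·cosθ = (122)(21)cos(60°) = 1281 J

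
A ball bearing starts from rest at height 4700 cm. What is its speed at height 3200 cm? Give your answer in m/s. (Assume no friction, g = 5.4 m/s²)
Convert to SI: h₁−h₂ = 15.0 m
mgh₁ = mgh₂ + ½mv² ⇒ v = √(2g(h₁−h₂)) = √(2·5.4·15.0) = 12.73 m/s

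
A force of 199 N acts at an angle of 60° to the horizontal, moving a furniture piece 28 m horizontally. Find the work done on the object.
W = F·d·cosθ = (199)(28)cos(60°) = 2786 J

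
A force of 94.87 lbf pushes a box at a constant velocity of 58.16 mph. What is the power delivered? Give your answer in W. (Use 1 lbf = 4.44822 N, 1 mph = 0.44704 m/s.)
Convert to SI: F = 422.003 N, v = 25.9998 m/s
P = Fv = (422.003)(25.9998) = 10970 W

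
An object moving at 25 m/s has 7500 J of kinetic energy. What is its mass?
m = 2·KE/v² = 2·7500/(25)² = 24.0 kg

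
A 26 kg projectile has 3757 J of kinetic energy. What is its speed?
v = √(2·KE/m) = √(2·3757/26) = 17.0 m/s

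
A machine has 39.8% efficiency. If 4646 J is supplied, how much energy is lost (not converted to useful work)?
W_lost = W_in(1 − η) = 4646·(1 − 0.398) = 2797 J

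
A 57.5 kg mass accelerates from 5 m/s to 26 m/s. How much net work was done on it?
W = ΔKE = ½m(v₂² − v₁²) = ½(57.5)(26² − 5²) = 18716.25 J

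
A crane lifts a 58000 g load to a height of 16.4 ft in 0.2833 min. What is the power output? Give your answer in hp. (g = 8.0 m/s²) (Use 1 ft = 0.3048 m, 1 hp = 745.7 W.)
Convert to SI: m = 58.0 kg, h = 4.99872 m, t = 16.998 s
P = mgh/t = (58.0)(8.0)(4.99872)/16.998 = 136.452 W = 0.183 hp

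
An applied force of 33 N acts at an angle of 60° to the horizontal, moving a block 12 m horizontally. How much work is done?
W = F·d·cosθ = (33)(12)cos(60°) = 198.0 J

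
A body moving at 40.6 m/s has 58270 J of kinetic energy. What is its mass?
m = 2·KE/v² = 2·58270/(40.6)² = 70.7 kg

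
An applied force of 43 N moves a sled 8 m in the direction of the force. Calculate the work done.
W = F·d = (43)(8) = 344.0 J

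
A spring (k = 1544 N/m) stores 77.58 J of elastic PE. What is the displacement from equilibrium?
x = √(2·PE/k) = √(2·77.58/1544) = 0.317 m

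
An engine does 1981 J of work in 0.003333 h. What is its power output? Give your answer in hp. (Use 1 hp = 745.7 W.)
Convert to SI: W = 1981.0 J, t = 11.9988 s
P = W/t = 1981.0/11.9988 = 165.1 W = 0.2214 hp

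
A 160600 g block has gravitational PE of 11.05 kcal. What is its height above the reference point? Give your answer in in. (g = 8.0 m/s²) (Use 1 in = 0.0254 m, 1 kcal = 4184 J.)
Convert to SI: m = 160.6 kg, PE = 46233.2 J
h = PE/(mg) = 46233.2/(160.6·8.0) = 35.9847 m = 1417 in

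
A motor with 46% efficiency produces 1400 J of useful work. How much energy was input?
W_in = W_out/η = 1400/0.46 = 3043 J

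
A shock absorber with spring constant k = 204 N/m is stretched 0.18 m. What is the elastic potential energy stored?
PE = ½kx² = ½(204)(0.18)² = 3.305 J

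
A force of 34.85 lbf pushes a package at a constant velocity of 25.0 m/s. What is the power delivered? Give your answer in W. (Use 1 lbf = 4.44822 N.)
Convert to SI: F = 155.02 N, v = 25.0 m/s
P = Fv = (155.02)(25.0) = 3876 W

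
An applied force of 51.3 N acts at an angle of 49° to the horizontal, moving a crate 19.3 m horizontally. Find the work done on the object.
W = F·d·cosθ = (51.3)(19.3)cos(49°) = 649.6 J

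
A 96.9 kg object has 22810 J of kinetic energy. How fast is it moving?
v = √(2·KE/m) = √(2·22810/96.9) = 21.7 m/s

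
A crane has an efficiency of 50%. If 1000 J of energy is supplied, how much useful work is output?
W_out = η·W_in = 0.5·1000 = 500.0 J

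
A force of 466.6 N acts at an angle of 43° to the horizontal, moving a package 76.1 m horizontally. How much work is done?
W = F·d·cosθ = (466.6)(76.1)cos(43°) = 25970 J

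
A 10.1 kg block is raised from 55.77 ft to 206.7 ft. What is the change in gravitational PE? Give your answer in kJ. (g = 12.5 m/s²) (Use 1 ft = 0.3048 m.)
Convert to SI: m = 10.1 kg, Δh = 46.0035 m
ΔPE = mgΔh = (10.1)(12.5)(46.0035) = 5807.94 J = 5.808 kJ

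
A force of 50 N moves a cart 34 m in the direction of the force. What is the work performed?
W = F·d = (50)(34) = 1700 J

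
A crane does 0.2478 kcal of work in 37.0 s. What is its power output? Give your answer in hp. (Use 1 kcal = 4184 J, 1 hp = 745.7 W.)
Convert to SI: W = 1036.8 J, t = 37.0 s
P = W/t = 1036.8/37.0 = 28.0215 W = 0.03758 hp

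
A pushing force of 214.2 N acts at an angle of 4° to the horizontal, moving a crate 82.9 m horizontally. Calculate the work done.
W = F·d·cosθ = (214.2)(82.9)cos(4°) = 17710 J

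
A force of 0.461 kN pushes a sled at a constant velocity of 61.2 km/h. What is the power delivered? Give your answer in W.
Convert to SI: F = 461.0 N, v = 17.0 m/s
P = Fv = (461.0)(17.0) = 7837 W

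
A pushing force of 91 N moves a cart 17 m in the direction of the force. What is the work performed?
W = F·d = (91)(17) = 1547 J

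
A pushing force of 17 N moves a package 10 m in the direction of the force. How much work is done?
W = F·d = (17)(10) = 170.0 J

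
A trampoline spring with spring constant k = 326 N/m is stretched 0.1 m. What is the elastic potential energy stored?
PE = ½kx² = ½(326)(0.1)² = 1.63 J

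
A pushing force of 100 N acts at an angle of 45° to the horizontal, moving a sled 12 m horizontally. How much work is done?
W = F·d·cosθ = (100)(12)cos(45°) = 848.5 J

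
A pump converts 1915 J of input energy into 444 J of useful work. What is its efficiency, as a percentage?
η = W_out/W_in = 444/1915 = 23.19%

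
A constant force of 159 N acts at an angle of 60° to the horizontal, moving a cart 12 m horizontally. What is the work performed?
W = F·d·cosθ = (159)(12)cos(60°) = 954.0 J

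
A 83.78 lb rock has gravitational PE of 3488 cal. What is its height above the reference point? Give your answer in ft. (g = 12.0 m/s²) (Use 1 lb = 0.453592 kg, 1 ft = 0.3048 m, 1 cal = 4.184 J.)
Convert to SI: m = 38.0019 kg, PE = 14593.8 J
h = PE/(mg) = 14593.8/(38.0019·12.0) = 32.0023 m = 105.0 ft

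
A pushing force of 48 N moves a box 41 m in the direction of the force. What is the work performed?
W = F·d = (48)(41) = 1968 J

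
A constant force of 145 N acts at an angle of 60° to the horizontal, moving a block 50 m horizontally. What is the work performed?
W = F·d·cosθ = (145)(50)cos(60°) = 3625 J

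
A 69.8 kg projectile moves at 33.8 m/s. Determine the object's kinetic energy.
KE = ½mv² = ½(69.8)(33.8)² = 39870 J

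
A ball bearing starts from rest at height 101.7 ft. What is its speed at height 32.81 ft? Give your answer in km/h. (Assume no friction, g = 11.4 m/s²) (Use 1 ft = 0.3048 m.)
Convert to SI: h₁−h₂ = 20.9977 m
mgh₁ = mgh₂ + ½mv² ⇒ v = √(2g(h₁−h₂)) = √(2·11.4·20.9977) = 21.8803 m/s = 78.77 km/h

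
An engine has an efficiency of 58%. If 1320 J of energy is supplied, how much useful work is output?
W_out = η·W_in = 0.58·1320 = 765.6 J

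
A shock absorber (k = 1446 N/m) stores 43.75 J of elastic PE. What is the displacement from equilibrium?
x = √(2·PE/k) = √(2·43.75/1446) = 0.246 m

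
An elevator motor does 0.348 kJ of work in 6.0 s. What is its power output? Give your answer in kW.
Convert to SI: W = 348.0 J, t = 6.0 s
P = W/t = 348.0/6.0 = 58.0 W = 0.058 kW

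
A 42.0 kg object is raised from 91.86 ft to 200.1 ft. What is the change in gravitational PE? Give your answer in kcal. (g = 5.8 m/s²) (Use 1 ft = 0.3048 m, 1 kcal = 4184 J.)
Convert to SI: m = 42.0 kg, Δh = 32.9916 m
ΔPE = mgΔh = (42.0)(5.8)(32.9916) = 8036.74 J = 1.921 kcal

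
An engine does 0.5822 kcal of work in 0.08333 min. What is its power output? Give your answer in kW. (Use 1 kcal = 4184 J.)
Convert to SI: W = 2435.92 J, t = 4.9998 s
P = W/t = 2435.92/4.9998 = 487.204 W = 0.4872 kW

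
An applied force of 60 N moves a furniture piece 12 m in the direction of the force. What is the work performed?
W = F·d = (60)(12) = 720.0 J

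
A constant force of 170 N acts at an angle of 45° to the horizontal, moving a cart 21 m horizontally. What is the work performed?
W = F·d·cosθ = (170)(21)cos(45°) = 2524 J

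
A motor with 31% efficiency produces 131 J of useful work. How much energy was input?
W_in = W_out/η = 131/0.31 = 422.6 J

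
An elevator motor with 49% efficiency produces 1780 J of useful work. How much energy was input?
W_in = W_out/η = 1780/0.49 = 3633 J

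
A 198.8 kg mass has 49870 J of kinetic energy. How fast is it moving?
v = √(2·KE/m) = √(2·49870/198.8) = 22.4 m/s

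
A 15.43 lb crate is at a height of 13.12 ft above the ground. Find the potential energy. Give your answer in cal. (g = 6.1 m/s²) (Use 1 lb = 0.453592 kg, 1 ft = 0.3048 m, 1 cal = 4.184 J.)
Convert to SI: m = 6.99892 kg, h = 3.99898 m
PE = mgh = (6.99892)(6.1)(3.99898) = 170.73 J = 40.81 cal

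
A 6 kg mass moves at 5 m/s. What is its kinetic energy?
KE = ½mv² = ½(6)(5)² = 75.0 J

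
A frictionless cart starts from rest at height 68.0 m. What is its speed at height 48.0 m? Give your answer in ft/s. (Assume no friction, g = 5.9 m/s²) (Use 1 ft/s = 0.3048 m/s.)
mgh₁ = mgh₂ + ½mv² ⇒ v = √(2g(h₁−h₂)) = √(2·5.9·20.0) = 15.3623 m/s = 50.4 ft/s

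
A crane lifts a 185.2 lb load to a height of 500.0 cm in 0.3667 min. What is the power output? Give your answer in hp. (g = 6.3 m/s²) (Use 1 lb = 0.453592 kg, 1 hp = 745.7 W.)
Convert to SI: m = 84.0052 kg, h = 5.0 m, t = 22.002 s
P = mgh/t = (84.0052)(6.3)(5.0)/22.002 = 120.269 W = 0.1613 hp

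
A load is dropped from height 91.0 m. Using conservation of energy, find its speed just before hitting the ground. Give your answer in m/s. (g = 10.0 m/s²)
mgh = ½mv² ⇒ v = √(2gh) = √(2·10.0·91.0) = 42.66 m/s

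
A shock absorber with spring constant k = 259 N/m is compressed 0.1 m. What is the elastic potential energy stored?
PE = ½kx² = ½(259)(0.1)² = 1.295 J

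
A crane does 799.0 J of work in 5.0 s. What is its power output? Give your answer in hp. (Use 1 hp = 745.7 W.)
P = W/t = 799.0/5.0 = 159.8 W = 0.2143 hp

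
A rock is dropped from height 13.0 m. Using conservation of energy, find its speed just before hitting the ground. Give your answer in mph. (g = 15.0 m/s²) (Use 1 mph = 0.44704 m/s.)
mgh = ½mv² ⇒ v = √(2gh) = √(2·15.0·13.0) = 19.7484 m/s = 44.18 mph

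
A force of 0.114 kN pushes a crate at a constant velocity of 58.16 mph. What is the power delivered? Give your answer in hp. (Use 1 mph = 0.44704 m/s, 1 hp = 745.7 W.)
Convert to SI: F = 114.0 N, v = 25.9998 m/s
P = Fv = (114.0)(25.9998) = 2963.98 W = 3.975 hp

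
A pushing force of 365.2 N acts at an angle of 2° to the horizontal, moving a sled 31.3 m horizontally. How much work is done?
W = F·d·cosθ = (365.2)(31.3)cos(2°) = 11420 J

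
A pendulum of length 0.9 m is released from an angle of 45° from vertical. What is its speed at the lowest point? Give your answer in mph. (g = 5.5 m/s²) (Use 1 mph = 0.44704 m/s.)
h = L(1 − cosθ) = 0.9(1 − cos45°) = 0.263604 m
v = √(2gh) = √(2·5.5·0.263604) = 1.70283 m/s = 3.809 mph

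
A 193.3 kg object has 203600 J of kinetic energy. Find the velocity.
v = √(2·KE/m) = √(2·203600/193.3) = 45.9 m/s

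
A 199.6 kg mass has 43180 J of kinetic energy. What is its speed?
v = √(2·KE/m) = √(2·43180/199.6) = 20.8 m/s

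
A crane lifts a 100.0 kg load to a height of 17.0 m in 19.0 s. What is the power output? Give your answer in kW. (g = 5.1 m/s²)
P = mgh/t = (100.0)(5.1)(17.0)/19.0 = 456.316 W = 0.4563 kW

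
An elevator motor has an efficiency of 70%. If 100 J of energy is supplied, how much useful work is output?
W_out = η·W_in = 0.7·100 = 70.0 J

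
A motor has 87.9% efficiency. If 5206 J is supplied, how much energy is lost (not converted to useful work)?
W_lost = W_in(1 − η) = 5206·(1 − 0.879) = 629.9 J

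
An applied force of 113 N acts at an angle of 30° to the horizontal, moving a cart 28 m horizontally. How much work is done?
W = F·d·cosθ = (113)(28)cos(30°) = 2740 J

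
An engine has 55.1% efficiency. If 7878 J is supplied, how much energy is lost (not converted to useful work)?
W_lost = W_in(1 − η) = 7878·(1 − 0.551) = 3537 J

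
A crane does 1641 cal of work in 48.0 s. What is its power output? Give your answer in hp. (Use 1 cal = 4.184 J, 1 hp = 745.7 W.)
Convert to SI: W = 6865.94 J, t = 48.0 s
P = W/t = 6865.94/48.0 = 143.041 W = 0.1918 hp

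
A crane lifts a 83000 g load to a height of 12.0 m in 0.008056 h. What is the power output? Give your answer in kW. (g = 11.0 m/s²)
Convert to SI: m = 83.0 kg, h = 12.0 m, t = 29.0016 s
P = mgh/t = (83.0)(11.0)(12.0)/29.0016 = 377.772 W = 0.3778 kW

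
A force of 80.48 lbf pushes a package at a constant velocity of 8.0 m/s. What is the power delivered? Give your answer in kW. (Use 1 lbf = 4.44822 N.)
Convert to SI: F = 357.993 N, v = 8.0 m/s
P = Fv = (357.993)(8.0) = 2863.94 W = 2.864 kW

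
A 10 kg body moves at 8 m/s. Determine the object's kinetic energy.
KE = ½mv² = ½(10)(8)² = 320.0 J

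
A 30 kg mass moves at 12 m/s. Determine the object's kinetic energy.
KE = ½mv² = ½(30)(12)² = 2160.0 J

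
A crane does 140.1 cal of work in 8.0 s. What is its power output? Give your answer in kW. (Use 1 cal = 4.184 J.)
Convert to SI: W = 586.178 J, t = 8.0 s
P = W/t = 586.178/8.0 = 73.2723 W = 0.07327 kW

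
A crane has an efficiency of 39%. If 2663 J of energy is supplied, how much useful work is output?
W_out = η·W_in = 0.39·2663 = 1038.57 J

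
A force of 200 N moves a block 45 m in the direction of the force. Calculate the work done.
W = F·d = (200)(45) = 9000 J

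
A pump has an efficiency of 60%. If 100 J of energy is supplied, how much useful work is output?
W_out = η·W_in = 0.6·100 = 60.0 J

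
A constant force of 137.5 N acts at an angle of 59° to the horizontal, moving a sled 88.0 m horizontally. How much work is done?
W = F·d·cosθ = (137.5)(88.0)cos(59°) = 6232 J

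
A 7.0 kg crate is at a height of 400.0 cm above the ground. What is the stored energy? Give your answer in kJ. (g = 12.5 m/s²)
Convert to SI: m = 7.0 kg, h = 4.0 m
PE = mgh = (7.0)(12.5)(4.0) = 350.0 J = 0.35 kJ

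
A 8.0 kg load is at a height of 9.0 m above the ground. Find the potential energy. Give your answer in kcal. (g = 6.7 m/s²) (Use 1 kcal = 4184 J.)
PE = mgh = (8.0)(6.7)(9.0) = 482.4 J = 0.1153 kcal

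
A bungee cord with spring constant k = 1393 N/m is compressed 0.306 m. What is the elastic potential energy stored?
PE = ½kx² = ½(1393)(0.306)² = 65.22 J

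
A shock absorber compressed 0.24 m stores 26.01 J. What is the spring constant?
k = 2·PE/x² = 2·26.01/(0.24)² = 903.1 N/m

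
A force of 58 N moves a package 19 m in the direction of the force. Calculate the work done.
W = F·d = (58)(19) = 1102 J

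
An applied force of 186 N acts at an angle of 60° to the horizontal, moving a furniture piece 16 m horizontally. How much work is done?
W = F·d·cosθ = (186)(16)cos(60°) = 1488 J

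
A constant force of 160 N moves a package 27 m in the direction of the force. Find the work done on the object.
W = F·d = (160)(27) = 4320 J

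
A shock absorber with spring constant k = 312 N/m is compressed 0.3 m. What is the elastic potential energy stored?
PE = ½kx² = ½(312)(0.3)² = 14.04 J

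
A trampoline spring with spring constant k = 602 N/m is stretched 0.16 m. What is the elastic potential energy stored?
PE = ½kx² = ½(602)(0.16)² = 7.706 J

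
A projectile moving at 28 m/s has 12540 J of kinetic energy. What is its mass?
m = 2·KE/v² = 2·12540/(28)² = 31.99 kg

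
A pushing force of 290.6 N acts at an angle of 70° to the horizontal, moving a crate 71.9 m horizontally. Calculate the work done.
W = F·d·cosθ = (290.6)(71.9)cos(70°) = 7146 J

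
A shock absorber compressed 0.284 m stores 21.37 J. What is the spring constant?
k = 2·PE/x² = 2·21.37/(0.284)² = 529.9 N/m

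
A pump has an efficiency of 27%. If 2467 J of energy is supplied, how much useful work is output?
W_out = η·W_in = 0.27·2467 = 666.09 J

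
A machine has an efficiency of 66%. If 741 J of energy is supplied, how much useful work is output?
W_out = η·W_in = 0.66·741 = 489.06 J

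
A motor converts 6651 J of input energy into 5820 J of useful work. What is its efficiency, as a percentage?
η = W_out/W_in = 5820/6651 = 87.51%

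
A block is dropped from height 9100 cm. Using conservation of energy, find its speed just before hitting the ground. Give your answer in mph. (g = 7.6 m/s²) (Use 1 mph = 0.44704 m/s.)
Convert to SI: h = 91.0 m
mgh = ½mv² ⇒ v = √(2gh) = √(2·7.6·91.0) = 37.1914 m/s = 83.19 mph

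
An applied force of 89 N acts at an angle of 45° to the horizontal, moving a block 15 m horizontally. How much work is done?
W = F·d·cosθ = (89)(15)cos(45°) = 944.0 J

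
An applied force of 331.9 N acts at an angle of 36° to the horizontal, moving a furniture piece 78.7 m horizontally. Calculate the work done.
W = F·d·cosθ = (331.9)(78.7)cos(36°) = 21130 J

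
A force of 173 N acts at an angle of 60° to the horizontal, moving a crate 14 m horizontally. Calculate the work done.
W = F·d·cosθ = (173)(14)cos(60°) = 1211 J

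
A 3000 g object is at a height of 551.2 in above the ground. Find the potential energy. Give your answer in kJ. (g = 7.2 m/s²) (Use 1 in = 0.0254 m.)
Convert to SI: m = 3.0 kg, h = 14.0005 m
PE = mgh = (3.0)(7.2)(14.0005) = 302.41 J = 0.3024 kJ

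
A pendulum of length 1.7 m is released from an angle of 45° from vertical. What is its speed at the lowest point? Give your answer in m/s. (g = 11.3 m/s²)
h = L(1 − cosθ) = 1.7(1 − cos45°) = 0.497918 m
v = √(2gh) = √(2·11.3·0.497918) = 3.355 m/s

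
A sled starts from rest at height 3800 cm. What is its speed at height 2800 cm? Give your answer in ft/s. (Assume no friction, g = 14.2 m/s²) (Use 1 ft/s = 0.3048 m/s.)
Convert to SI: h₁−h₂ = 10.0 m
mgh₁ = mgh₂ + ½mv² ⇒ v = √(2g(h₁−h₂)) = √(2·14.2·10.0) = 16.8523 m/s = 55.29 ft/s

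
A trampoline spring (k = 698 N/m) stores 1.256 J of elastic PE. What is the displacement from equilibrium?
x = √(2·PE/k) = √(2·1.256/698) = 0.05999 m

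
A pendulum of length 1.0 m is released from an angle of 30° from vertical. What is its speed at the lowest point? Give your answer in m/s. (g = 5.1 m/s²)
h = L(1 − cosθ) = 1.0(1 − cos30°) = 0.133975 m
v = √(2gh) = √(2·5.1·0.133975) = 1.169 m/s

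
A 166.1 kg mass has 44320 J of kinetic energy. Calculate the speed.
v = √(2·KE/m) = √(2·44320/166.1) = 23.1 m/s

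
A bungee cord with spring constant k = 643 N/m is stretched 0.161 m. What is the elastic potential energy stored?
PE = ½kx² = ½(643)(0.161)² = 8.334 J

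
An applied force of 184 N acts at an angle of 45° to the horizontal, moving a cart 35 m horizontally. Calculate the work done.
W = F·d·cosθ = (184)(35)cos(45°) = 4554 J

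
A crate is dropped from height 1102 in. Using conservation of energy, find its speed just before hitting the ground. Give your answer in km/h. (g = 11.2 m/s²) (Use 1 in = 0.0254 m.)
Convert to SI: h = 27.9908 m
mgh = ½mv² ⇒ v = √(2gh) = √(2·11.2·27.9908) = 25.0398 m/s = 90.14 km/h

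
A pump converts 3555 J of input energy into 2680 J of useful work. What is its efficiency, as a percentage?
η = W_out/W_in = 2680/3555 = 75.39%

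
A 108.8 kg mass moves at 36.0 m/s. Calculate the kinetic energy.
KE = ½mv² = ½(108.8)(36.0)² = 70500 J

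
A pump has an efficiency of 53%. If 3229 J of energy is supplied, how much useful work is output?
W_out = η·W_in = 0.53·3229 = 1711.37 J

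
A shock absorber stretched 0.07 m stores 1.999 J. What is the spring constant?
k = 2·PE/x² = 2·1.999/(0.07)² = 815.9 N/m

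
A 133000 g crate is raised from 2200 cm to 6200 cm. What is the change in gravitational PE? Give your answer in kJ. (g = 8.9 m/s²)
Convert to SI: m = 133.0 kg, Δh = 40.0 m
ΔPE = mgΔh = (133.0)(8.9)(40.0) = 47348.0 J = 47.35 kJ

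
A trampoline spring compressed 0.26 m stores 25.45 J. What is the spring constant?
k = 2·PE/x² = 2·25.45/(0.26)² = 753.0 N/m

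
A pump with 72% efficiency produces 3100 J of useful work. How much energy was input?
W_in = W_out/η = 3100/0.72 = 4306 J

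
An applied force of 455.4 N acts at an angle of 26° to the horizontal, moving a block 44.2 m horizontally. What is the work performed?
W = F·d·cosθ = (455.4)(44.2)cos(26°) = 18090 J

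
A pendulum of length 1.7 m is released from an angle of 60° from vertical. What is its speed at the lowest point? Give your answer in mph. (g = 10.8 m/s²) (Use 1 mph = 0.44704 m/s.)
h = L(1 − cosθ) = 1.7(1 − cos60°) = 0.85 m
v = √(2gh) = √(2·10.8·0.85) = 4.28486 m/s = 9.585 mph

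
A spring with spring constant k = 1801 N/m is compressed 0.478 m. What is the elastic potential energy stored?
PE = ½kx² = ½(1801)(0.478)² = 205.7 J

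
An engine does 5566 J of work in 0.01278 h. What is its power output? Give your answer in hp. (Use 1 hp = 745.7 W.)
Convert to SI: W = 5566.0 J, t = 46.008 s
P = W/t = 5566.0/46.008 = 120.979 W = 0.1622 hp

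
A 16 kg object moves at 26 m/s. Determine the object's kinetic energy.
KE = ½mv² = ½(16)(26)² = 5408.0 J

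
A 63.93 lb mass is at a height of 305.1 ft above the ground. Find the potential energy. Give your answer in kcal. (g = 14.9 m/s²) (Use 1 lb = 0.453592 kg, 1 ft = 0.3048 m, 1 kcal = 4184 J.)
Convert to SI: m = 28.9981 kg, h = 92.9945 m
PE = mgh = (28.9981)(14.9)(92.9945) = 40180.3 J = 9.603 kcal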